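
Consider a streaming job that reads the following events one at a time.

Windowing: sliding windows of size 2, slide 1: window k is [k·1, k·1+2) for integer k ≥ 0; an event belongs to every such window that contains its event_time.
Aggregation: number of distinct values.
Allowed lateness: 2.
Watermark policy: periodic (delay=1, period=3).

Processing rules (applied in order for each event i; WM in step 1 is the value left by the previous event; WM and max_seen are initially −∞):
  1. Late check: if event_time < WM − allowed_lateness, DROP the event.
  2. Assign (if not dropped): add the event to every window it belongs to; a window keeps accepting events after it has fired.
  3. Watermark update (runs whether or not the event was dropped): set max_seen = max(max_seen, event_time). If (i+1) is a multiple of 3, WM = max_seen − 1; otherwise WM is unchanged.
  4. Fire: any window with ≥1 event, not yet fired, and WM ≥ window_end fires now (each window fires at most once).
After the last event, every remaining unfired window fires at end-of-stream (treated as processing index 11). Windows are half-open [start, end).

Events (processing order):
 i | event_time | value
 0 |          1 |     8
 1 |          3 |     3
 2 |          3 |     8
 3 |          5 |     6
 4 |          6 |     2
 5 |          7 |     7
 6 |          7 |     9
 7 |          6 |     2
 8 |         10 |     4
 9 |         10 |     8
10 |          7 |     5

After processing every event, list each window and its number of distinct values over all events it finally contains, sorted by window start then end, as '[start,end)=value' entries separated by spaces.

[0,2)=1 [1,3)=1 [2,4)=2 [3,5)=2 [4,6)=1 [5,7)=2 [6,8)=4 [7,9)=3 [9,11)=2 [10,12)=2

i=0 t=1 v=8: → [1,3),[0,2); WM=−∞
i=1 t=3 v=3: → [3,5),[2,4); WM=−∞
i=2 t=3 v=8: → [3,5),[2,4); WM=2; [0,2) fires=1
i=3 t=5 v=6: → [5,7),[4,6); WM=2
i=4 t=6 v=2: → [6,8),[5,7); WM=2
i=5 t=7 v=7: → [7,9),[6,8); WM=6; [1,3) fires=1 [2,4) fires=2 [3,5) fires=2 [4,6) fires=1
i=6 t=7 v=9: → [7,9),[6,8); WM=6
i=7 t=6 v=2: → [6,8),[5,7); WM=6
i=8 t=10 v=4: → [10,12),[9,11); WM=9; [5,7) fires=2 [6,8) fires=3 [7,9) fires=2
i=9 t=10 v=8: → [10,12),[9,11); WM=9
i=10 t=7 v=5: → [7,9),[6,8); WM=9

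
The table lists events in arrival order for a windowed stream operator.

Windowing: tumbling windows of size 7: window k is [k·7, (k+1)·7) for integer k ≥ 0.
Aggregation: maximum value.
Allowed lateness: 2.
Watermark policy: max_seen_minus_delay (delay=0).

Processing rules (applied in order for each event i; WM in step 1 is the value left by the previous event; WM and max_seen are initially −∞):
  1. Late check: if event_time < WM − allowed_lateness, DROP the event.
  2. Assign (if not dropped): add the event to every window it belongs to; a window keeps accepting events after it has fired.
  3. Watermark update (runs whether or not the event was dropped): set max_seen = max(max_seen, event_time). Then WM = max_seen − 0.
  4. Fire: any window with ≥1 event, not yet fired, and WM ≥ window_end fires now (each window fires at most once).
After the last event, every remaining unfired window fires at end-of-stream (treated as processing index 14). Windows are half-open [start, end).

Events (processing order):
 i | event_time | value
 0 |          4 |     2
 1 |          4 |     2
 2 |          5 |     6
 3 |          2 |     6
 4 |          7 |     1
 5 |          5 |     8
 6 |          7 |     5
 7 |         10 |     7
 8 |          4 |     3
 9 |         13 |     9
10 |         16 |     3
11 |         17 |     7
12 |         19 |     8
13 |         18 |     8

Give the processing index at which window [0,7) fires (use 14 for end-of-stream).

i=0 t=4 v=2: → [0,7); WM=4
i=1 t=4 v=2: → [0,7); WM=4
i=2 t=5 v=6: → [0,7); WM=5
i=3 t=2 v=6: DROP (t<5-2); WM=5
i=4 t=7 v=1: → [7,14); WM=7; [0,7) fires=6
i=5 t=5 v=8: → [0,7); WM=7
i=6 t=7 v=5: → [7,14); WM=7
i=7 t=10 v=7: → [7,14); WM=10
i=8 t=4 v=3: DROP (t<10-2); WM=10
i=9 t=13 v=9: → [7,14); WM=13
i=10 t=16 v=3: → [14,21); WM=16; [7,14) fires=9
i=11 t=17 v=7: → [14,21); WM=17
i=12 t=19 v=8: → [14,21); WM=19
i=13 t=18 v=8: → [14,21); WM=19

4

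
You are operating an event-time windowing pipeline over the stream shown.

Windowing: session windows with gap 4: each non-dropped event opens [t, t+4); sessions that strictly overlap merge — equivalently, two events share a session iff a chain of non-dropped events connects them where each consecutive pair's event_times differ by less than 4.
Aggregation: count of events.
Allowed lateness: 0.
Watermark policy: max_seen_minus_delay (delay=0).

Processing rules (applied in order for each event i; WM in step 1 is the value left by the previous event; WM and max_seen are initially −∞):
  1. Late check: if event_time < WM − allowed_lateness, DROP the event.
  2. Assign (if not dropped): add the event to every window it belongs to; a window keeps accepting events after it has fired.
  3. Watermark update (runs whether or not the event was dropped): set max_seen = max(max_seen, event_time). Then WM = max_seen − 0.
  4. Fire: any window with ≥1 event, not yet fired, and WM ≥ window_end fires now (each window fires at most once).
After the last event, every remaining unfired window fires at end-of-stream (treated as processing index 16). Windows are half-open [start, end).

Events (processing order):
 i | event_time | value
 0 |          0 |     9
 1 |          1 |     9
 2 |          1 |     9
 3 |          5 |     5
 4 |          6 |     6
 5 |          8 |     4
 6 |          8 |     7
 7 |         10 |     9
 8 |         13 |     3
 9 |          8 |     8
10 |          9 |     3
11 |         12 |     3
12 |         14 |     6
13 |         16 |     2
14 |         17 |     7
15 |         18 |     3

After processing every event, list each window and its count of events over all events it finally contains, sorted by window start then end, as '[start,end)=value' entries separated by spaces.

[0,5)=3 [5,22)=10

i=0 t=0 v=9: → [0,4); WM=0
i=1 t=1 v=9: → [0,5); WM=1
i=2 t=1 v=9: → [0,5); WM=1
i=3 t=5 v=5: → [5,9); WM=5
i=4 t=6 v=6: → [5,10); WM=6
i=5 t=8 v=4: → [5,12); WM=8
i=6 t=8 v=7: → [5,12); WM=8
i=7 t=10 v=9: → [5,14); WM=10
i=8 t=13 v=3: → [5,17); WM=13
i=9 t=8 v=8: DROP (t<13-0); WM=13
i=10 t=9 v=3: DROP (t<13-0); WM=13
i=11 t=12 v=3: DROP (t<13-0); WM=13
i=12 t=14 v=6: → [5,18); WM=14
i=13 t=16 v=2: → [5,20); WM=16
i=14 t=17 v=7: → [5,21); WM=17
i=15 t=18 v=3: → [5,22); WM=18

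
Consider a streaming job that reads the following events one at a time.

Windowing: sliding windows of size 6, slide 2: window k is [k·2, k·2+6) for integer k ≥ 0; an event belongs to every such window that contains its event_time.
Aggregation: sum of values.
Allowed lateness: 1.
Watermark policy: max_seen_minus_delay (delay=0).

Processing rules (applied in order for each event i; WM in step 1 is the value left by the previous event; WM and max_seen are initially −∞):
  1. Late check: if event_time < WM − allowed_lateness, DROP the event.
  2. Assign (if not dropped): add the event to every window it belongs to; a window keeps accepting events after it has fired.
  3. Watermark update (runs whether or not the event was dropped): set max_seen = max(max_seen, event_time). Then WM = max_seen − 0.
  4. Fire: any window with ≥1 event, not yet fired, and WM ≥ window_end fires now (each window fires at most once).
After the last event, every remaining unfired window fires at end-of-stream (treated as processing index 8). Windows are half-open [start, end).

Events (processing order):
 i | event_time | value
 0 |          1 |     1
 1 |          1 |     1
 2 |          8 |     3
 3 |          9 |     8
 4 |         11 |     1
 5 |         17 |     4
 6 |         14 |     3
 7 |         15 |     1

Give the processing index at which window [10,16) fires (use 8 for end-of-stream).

5

i=0 t=1 v=1: → [0,6); WM=1
i=1 t=1 v=1: → [0,6); WM=1
i=2 t=8 v=3: → [8,14),[6,12),[4,10); WM=8; [0,6) fires=2
i=3 t=9 v=8: → [8,14),[6,12),[4,10); WM=9
i=4 t=11 v=1: → [10,16),[8,14),[6,12); WM=11; [4,10) fires=11
i=5 t=17 v=4: → [16,22),[14,20),[12,18); WM=17; [6,12) fires=12 [8,14) fires=12 [10,16) fires=1
i=6 t=14 v=3: DROP (t<17-1); WM=17
i=7 t=15 v=1: DROP (t<17-1); WM=17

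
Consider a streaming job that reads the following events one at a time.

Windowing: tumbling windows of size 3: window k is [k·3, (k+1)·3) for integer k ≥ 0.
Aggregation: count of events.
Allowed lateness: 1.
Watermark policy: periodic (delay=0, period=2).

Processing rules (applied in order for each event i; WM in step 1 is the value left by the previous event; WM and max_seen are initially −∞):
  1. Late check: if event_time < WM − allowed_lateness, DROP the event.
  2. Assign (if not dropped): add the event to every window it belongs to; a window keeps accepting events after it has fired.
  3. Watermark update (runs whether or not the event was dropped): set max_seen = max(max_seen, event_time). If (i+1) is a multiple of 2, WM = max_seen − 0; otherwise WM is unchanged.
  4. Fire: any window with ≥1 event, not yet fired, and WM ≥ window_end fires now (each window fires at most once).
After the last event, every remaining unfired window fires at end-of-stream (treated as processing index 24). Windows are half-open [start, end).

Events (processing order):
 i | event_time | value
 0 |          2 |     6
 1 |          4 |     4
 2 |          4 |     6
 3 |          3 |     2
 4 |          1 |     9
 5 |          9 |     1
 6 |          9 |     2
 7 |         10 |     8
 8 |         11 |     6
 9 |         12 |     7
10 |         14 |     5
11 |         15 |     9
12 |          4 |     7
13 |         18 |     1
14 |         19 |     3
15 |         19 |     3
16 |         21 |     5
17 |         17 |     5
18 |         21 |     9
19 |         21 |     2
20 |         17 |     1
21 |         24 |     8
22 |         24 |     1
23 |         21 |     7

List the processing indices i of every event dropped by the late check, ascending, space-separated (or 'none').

i=0 t=2 v=6: → [0,3); WM=−∞
i=1 t=4 v=4: → [3,6); WM=4; [0,3) fires=1
i=2 t=4 v=6: → [3,6); WM=4
i=3 t=3 v=2: → [3,6); WM=4
i=4 t=1 v=9: DROP (t<4-1); WM=4
i=5 t=9 v=1: → [9,12); WM=9; [3,6) fires=3
i=6 t=9 v=2: → [9,12); WM=9
i=7 t=10 v=8: → [9,12); WM=10
i=8 t=11 v=6: → [9,12); WM=10
i=9 t=12 v=7: → [12,15); WM=12; [9,12) fires=4
i=10 t=14 v=5: → [12,15); WM=12
i=11 t=15 v=9: → [15,18); WM=15; [12,15) fires=2
i=12 t=4 v=7: DROP (t<15-1); WM=15
i=13 t=18 v=1: → [18,21); WM=18; [15,18) fires=1
i=14 t=19 v=3: → [18,21); WM=18
i=15 t=19 v=3: → [18,21); WM=19
i=16 t=21 v=5: → [21,24); WM=19
i=17 t=17 v=5: DROP (t<19-1); WM=21; [18,21) fires=3
i=18 t=21 v=9: → [21,24); WM=21
i=19 t=21 v=2: → [21,24); WM=21
i=20 t=17 v=1: DROP (t<21-1); WM=21
i=21 t=24 v=8: → [24,27); WM=24; [21,24) fires=3
i=22 t=24 v=1: → [24,27); WM=24
i=23 t=21 v=7: DROP (t<24-1); WM=24

4 12 17 20 23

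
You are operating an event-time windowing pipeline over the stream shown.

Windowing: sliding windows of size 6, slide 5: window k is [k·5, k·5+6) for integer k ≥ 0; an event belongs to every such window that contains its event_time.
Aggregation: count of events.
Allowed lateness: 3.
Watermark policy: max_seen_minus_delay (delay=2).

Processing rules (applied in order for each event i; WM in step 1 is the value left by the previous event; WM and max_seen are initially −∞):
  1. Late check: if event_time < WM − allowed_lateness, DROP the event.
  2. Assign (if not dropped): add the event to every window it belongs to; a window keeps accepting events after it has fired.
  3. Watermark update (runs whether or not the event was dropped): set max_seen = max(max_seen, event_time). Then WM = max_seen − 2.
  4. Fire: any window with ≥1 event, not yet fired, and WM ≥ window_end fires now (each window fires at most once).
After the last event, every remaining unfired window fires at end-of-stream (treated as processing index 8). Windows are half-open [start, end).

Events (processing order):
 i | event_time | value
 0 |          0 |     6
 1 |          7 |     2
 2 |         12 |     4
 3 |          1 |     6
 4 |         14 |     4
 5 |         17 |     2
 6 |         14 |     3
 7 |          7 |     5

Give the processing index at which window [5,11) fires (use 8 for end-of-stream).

4

i=0 t=0 v=6: → [0,6); WM=-2
i=1 t=7 v=2: → [5,11); WM=5
i=2 t=12 v=4: → [10,16); WM=10; [0,6) fires=1
i=3 t=1 v=6: DROP (t<10-3); WM=10
i=4 t=14 v=4: → [10,16); WM=12; [5,11) fires=1
i=5 t=17 v=2: → [15,21); WM=15
i=6 t=14 v=3: → [10,16); WM=15
i=7 t=7 v=5: DROP (t<15-3); WM=15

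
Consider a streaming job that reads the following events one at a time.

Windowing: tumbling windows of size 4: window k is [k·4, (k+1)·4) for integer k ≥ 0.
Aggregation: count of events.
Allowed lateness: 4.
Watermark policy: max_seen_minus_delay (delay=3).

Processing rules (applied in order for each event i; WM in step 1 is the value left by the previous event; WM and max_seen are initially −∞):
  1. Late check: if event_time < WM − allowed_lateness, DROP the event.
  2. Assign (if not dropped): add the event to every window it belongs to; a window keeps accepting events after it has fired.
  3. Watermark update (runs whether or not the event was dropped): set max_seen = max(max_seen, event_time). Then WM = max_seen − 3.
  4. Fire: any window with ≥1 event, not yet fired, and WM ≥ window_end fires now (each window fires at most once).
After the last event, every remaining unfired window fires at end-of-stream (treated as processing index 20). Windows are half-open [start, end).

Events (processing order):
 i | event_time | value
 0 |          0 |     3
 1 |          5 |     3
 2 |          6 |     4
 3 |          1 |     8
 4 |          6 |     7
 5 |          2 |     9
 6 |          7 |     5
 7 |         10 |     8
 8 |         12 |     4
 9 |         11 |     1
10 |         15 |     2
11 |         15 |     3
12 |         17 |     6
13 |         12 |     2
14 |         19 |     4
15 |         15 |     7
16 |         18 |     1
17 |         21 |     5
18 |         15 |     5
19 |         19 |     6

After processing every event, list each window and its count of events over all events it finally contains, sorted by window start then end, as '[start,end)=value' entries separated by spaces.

i=0 t=0 v=3: → [0,4); WM=-3
i=1 t=5 v=3: → [4,8); WM=2
i=2 t=6 v=4: → [4,8); WM=3
i=3 t=1 v=8: → [0,4); WM=3
i=4 t=6 v=7: → [4,8); WM=3
i=5 t=2 v=9: → [0,4); WM=3
i=6 t=7 v=5: → [4,8); WM=4; [0,4) fires=3
i=7 t=10 v=8: → [8,12); WM=7
i=8 t=12 v=4: → [12,16); WM=9; [4,8) fires=4
i=9 t=11 v=1: → [8,12); WM=9
i=10 t=15 v=2: → [12,16); WM=12; [8,12) fires=2
i=11 t=15 v=3: → [12,16); WM=12
i=12 t=17 v=6: → [16,20); WM=14
i=13 t=12 v=2: → [12,16); WM=14
i=14 t=19 v=4: → [16,20); WM=16; [12,16) fires=4
i=15 t=15 v=7: → [12,16); WM=16
i=16 t=18 v=1: → [16,20); WM=16
i=17 t=21 v=5: → [20,24); WM=18
i=18 t=15 v=5: → [12,16); WM=18
i=19 t=19 v=6: → [16,20); WM=18

[0,4)=3 [4,8)=4 [8,12)=2 [12,16)=6 [16,20)=4 [20,24)=1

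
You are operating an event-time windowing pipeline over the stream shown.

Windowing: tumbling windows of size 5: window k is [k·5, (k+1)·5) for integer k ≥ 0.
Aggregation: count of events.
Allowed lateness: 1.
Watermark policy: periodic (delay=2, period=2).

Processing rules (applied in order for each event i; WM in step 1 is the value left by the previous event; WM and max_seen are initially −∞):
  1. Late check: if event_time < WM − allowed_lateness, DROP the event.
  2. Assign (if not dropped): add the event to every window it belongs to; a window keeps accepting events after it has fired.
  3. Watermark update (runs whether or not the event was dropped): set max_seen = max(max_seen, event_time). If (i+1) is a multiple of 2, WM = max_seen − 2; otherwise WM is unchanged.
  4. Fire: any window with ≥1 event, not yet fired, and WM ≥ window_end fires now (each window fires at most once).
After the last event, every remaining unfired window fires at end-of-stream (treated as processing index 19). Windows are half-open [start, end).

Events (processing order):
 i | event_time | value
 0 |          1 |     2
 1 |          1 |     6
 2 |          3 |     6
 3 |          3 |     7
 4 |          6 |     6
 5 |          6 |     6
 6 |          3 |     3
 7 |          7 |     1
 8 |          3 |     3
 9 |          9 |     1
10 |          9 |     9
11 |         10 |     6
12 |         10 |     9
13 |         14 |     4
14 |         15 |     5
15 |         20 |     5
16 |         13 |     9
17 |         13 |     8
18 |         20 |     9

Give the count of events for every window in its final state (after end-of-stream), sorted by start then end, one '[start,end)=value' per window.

[0,5)=5 [5,10)=5 [10,15)=3 [15,20)=1 [20,25)=2

i=0 t=1 v=2: → [0,5); WM=−∞
i=1 t=1 v=6: → [0,5); WM=-1
i=2 t=3 v=6: → [0,5); WM=-1
i=3 t=3 v=7: → [0,5); WM=1
i=4 t=6 v=6: → [5,10); WM=1
i=5 t=6 v=6: → [5,10); WM=4
i=6 t=3 v=3: → [0,5); WM=4
i=7 t=7 v=1: → [5,10); WM=5; [0,5) fires=5
i=8 t=3 v=3: DROP (t<5-1); WM=5
i=9 t=9 v=1: → [5,10); WM=7
i=10 t=9 v=9: → [5,10); WM=7
i=11 t=10 v=6: → [10,15); WM=8
i=12 t=10 v=9: → [10,15); WM=8
i=13 t=14 v=4: → [10,15); WM=12; [5,10) fires=5
i=14 t=15 v=5: → [15,20); WM=12
i=15 t=20 v=5: → [20,25); WM=18; [10,15) fires=3
i=16 t=13 v=9: DROP (t<18-1); WM=18
i=17 t=13 v=8: DROP (t<18-1); WM=18
i=18 t=20 v=9: → [20,25); WM=18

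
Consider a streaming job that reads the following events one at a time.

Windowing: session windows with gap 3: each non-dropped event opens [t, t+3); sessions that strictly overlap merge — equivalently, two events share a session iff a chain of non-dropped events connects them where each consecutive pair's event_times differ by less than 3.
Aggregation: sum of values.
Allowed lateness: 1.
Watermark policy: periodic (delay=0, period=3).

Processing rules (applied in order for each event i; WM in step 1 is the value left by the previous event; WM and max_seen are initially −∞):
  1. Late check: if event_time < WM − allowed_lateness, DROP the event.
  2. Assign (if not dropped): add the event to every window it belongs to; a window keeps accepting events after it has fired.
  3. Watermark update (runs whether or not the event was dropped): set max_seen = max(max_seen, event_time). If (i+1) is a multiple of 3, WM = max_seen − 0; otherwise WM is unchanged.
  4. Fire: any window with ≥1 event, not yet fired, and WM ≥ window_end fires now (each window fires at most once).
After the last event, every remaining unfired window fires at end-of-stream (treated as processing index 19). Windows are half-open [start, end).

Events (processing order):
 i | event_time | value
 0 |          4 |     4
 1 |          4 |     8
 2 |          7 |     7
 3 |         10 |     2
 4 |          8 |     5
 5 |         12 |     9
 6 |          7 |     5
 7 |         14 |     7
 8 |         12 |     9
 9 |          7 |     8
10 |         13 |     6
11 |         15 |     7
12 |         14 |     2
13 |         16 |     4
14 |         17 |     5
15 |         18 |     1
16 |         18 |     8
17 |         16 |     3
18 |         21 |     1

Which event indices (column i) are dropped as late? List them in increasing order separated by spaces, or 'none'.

6 9

i=0 t=4 v=4: → [4,7); WM=−∞
i=1 t=4 v=8: → [4,7); WM=−∞
i=2 t=7 v=7: → [7,10); WM=7
i=3 t=10 v=2: → [10,13); WM=7
i=4 t=8 v=5: → [7,13); WM=7
i=5 t=12 v=9: → [7,15); WM=12
i=6 t=7 v=5: DROP (t<12-1); WM=12
i=7 t=14 v=7: → [7,17); WM=12
i=8 t=12 v=9: → [7,17); WM=14
i=9 t=7 v=8: DROP (t<14-1); WM=14
i=10 t=13 v=6: → [7,17); WM=14
i=11 t=15 v=7: → [7,18); WM=15
i=12 t=14 v=2: → [7,18); WM=15
i=13 t=16 v=4: → [7,19); WM=15
i=14 t=17 v=5: → [7,20); WM=17
i=15 t=18 v=1: → [7,21); WM=17
i=16 t=18 v=8: → [7,21); WM=17
i=17 t=16 v=3: → [7,21); WM=18
i=18 t=21 v=1: → [21,24); WM=18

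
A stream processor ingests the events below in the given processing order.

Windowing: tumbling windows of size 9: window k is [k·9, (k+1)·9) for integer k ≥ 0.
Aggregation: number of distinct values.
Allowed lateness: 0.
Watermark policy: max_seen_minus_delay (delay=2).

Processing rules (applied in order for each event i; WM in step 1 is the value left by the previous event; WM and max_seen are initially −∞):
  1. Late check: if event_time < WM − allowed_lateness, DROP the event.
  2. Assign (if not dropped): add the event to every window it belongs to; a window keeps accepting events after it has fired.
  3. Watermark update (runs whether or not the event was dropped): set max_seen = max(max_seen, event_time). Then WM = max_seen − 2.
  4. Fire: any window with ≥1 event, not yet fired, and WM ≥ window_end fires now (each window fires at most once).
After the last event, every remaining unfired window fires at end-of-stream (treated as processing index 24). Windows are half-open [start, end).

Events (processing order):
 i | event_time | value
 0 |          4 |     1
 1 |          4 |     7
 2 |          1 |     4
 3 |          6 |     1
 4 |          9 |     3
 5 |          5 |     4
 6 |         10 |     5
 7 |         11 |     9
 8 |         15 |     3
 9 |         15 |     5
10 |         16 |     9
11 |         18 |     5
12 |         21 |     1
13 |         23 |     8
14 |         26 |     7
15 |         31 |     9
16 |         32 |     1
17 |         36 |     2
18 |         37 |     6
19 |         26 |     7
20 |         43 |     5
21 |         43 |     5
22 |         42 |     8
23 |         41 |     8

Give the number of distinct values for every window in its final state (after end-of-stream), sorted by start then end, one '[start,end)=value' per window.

i=0 t=4 v=1: → [0,9); WM=2
i=1 t=4 v=7: → [0,9); WM=2
i=2 t=1 v=4: DROP (t<2-0); WM=2
i=3 t=6 v=1: → [0,9); WM=4
i=4 t=9 v=3: → [9,18); WM=7
i=5 t=5 v=4: DROP (t<7-0); WM=7
i=6 t=10 v=5: → [9,18); WM=8
i=7 t=11 v=9: → [9,18); WM=9; [0,9) fires=2
i=8 t=15 v=3: → [9,18); WM=13
i=9 t=15 v=5: → [9,18); WM=13
i=10 t=16 v=9: → [9,18); WM=14
i=11 t=18 v=5: → [18,27); WM=16
i=12 t=21 v=1: → [18,27); WM=19; [9,18) fires=3
i=13 t=23 v=8: → [18,27); WM=21
i=14 t=26 v=7: → [18,27); WM=24
i=15 t=31 v=9: → [27,36); WM=29; [18,27) fires=4
i=16 t=32 v=1: → [27,36); WM=30
i=17 t=36 v=2: → [36,45); WM=34
i=18 t=37 v=6: → [36,45); WM=35
i=19 t=26 v=7: DROP (t<35-0); WM=35
i=20 t=43 v=5: → [36,45); WM=41; [27,36) fires=2
i=21 t=43 v=5: → [36,45); WM=41
i=22 t=42 v=8: → [36,45); WM=41
i=23 t=41 v=8: → [36,45); WM=41

[0,9)=2 [9,18)=3 [18,27)=4 [27,36)=2 [36,45)=4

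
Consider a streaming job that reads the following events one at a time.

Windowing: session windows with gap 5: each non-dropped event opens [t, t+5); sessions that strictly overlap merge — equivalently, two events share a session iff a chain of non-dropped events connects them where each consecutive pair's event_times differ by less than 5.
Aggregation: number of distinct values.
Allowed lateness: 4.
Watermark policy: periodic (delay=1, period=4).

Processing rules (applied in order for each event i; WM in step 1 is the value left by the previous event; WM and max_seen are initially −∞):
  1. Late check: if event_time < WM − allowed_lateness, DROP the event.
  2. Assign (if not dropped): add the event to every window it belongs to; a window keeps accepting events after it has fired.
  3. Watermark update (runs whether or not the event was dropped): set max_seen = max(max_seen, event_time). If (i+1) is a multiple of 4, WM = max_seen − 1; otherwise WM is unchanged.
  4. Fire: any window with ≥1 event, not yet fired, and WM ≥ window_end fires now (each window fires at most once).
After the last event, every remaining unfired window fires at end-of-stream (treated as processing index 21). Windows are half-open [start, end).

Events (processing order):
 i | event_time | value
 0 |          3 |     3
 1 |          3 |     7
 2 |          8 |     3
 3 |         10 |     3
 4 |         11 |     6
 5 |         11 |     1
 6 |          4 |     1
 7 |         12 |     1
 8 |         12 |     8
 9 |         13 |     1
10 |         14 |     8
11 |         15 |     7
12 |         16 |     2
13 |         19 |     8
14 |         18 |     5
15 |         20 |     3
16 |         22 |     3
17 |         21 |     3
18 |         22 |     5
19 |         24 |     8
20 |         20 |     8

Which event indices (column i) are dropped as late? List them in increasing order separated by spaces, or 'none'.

i=0 t=3 v=3: → [3,8); WM=−∞
i=1 t=3 v=7: → [3,8); WM=−∞
i=2 t=8 v=3: → [8,13); WM=−∞
i=3 t=10 v=3: → [8,15); WM=9
i=4 t=11 v=6: → [8,16); WM=9
i=5 t=11 v=1: → [8,16); WM=9
i=6 t=4 v=1: DROP (t<9-4); WM=9
i=7 t=12 v=1: → [8,17); WM=11
i=8 t=12 v=8: → [8,17); WM=11
i=9 t=13 v=1: → [8,18); WM=11
i=10 t=14 v=8: → [8,19); WM=11
i=11 t=15 v=7: → [8,20); WM=14
i=12 t=16 v=2: → [8,21); WM=14
i=13 t=19 v=8: → [8,24); WM=14
i=14 t=18 v=5: → [8,24); WM=14
i=15 t=20 v=3: → [8,25); WM=19
i=16 t=22 v=3: → [8,27); WM=19
i=17 t=21 v=3: → [8,27); WM=19
i=18 t=22 v=5: → [8,27); WM=19
i=19 t=24 v=8: → [8,29); WM=23
i=20 t=20 v=8: → [8,29); WM=23

6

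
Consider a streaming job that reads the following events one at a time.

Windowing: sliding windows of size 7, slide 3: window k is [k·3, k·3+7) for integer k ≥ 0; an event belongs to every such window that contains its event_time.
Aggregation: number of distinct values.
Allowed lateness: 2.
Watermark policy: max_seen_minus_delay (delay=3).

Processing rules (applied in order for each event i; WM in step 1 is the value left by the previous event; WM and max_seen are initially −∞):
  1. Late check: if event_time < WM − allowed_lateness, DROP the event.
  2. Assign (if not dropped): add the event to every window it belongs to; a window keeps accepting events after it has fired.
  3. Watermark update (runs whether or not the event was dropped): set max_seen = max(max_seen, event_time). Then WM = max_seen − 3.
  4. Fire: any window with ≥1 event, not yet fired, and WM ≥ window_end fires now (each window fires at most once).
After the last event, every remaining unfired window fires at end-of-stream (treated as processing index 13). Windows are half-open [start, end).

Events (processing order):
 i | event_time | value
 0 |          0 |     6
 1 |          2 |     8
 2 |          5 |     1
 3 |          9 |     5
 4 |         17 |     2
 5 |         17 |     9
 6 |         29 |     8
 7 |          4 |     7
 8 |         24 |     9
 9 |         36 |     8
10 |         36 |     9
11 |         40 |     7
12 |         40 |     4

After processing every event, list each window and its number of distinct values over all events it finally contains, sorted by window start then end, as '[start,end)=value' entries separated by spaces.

[0,7)=3 [3,10)=2 [6,13)=1 [9,16)=1 [12,19)=2 [15,22)=2 [18,25)=1 [21,28)=1 [24,31)=2 [27,34)=1 [30,37)=2 [33,40)=2 [36,43)=4 [39,46)=2

i=0 t=0 v=6: → [0,7); WM=-3
i=1 t=2 v=8: → [0,7); WM=-1
i=2 t=5 v=1: → [3,10),[0,7); WM=2
i=3 t=9 v=5: → [9,16),[6,13),[3,10); WM=6
i=4 t=17 v=2: → [15,22),[12,19); WM=14; [0,7) fires=3 [3,10) fires=2 [6,13) fires=1
i=5 t=17 v=9: → [15,22),[12,19); WM=14
i=6 t=29 v=8: → [27,34),[24,31); WM=26; [9,16) fires=1 [12,19) fires=2 [15,22) fires=2
i=7 t=4 v=7: DROP (t<26-2); WM=26
i=8 t=24 v=9: → [24,31),[21,28),[18,25); WM=26; [18,25) fires=1
i=9 t=36 v=8: → [36,43),[33,40),[30,37); WM=33; [21,28) fires=1 [24,31) fires=2
i=10 t=36 v=9: → [36,43),[33,40),[30,37); WM=33
i=11 t=40 v=7: → [39,46),[36,43); WM=37; [27,34) fires=1 [30,37) fires=2
i=12 t=40 v=4: → [39,46),[36,43); WM=37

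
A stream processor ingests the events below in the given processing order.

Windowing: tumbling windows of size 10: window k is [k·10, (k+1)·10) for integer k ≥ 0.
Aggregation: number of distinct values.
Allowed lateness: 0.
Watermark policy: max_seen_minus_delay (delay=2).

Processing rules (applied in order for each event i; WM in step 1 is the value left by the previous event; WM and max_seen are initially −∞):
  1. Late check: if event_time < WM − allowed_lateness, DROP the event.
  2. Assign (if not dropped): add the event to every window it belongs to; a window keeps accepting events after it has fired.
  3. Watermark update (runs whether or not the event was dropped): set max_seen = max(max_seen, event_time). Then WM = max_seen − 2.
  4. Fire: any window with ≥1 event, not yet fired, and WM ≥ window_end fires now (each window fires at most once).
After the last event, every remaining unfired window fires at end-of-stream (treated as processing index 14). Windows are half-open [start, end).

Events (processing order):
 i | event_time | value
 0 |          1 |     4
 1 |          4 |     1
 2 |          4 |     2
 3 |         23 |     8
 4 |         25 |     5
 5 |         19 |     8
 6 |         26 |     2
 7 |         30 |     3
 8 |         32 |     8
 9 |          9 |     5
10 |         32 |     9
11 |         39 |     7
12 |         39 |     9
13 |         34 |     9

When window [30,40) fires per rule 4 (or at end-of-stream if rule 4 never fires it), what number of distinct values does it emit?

i=0 t=1 v=4: → [0,10); WM=-1
i=1 t=4 v=1: → [0,10); WM=2
i=2 t=4 v=2: → [0,10); WM=2
i=3 t=23 v=8: → [20,30); WM=21; [0,10) fires=3
i=4 t=25 v=5: → [20,30); WM=23
i=5 t=19 v=8: DROP (t<23-0); WM=23
i=6 t=26 v=2: → [20,30); WM=24
i=7 t=30 v=3: → [30,40); WM=28
i=8 t=32 v=8: → [30,40); WM=30; [20,30) fires=3
i=9 t=9 v=5: DROP (t<30-0); WM=30
i=10 t=32 v=9: → [30,40); WM=30
i=11 t=39 v=7: → [30,40); WM=37
i=12 t=39 v=9: → [30,40); WM=37
i=13 t=34 v=9: DROP (t<37-0); WM=37

4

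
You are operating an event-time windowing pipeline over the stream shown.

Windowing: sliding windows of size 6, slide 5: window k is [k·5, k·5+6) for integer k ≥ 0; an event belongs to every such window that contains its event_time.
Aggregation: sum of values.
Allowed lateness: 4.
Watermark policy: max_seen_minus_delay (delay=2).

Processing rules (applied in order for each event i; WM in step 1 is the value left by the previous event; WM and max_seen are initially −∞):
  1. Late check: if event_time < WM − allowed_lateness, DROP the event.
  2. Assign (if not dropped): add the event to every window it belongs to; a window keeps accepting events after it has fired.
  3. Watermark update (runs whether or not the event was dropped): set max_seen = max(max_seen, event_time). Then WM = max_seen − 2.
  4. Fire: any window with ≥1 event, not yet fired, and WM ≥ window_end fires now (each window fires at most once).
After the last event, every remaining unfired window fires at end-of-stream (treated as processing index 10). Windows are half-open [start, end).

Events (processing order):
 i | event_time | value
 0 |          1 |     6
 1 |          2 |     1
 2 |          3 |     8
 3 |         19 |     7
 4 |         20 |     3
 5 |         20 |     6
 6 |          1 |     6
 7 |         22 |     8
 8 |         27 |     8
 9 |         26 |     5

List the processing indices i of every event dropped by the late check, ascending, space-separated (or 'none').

i=0 t=1 v=6: → [0,6); WM=-1
i=1 t=2 v=1: → [0,6); WM=0
i=2 t=3 v=8: → [0,6); WM=1
i=3 t=19 v=7: → [15,21); WM=17; [0,6) fires=15
i=4 t=20 v=3: → [20,26),[15,21); WM=18
i=5 t=20 v=6: → [20,26),[15,21); WM=18
i=6 t=1 v=6: DROP (t<18-4); WM=18
i=7 t=22 v=8: → [20,26); WM=20
i=8 t=27 v=8: → [25,31); WM=25; [15,21) fires=16
i=9 t=26 v=5: → [25,31); WM=25

6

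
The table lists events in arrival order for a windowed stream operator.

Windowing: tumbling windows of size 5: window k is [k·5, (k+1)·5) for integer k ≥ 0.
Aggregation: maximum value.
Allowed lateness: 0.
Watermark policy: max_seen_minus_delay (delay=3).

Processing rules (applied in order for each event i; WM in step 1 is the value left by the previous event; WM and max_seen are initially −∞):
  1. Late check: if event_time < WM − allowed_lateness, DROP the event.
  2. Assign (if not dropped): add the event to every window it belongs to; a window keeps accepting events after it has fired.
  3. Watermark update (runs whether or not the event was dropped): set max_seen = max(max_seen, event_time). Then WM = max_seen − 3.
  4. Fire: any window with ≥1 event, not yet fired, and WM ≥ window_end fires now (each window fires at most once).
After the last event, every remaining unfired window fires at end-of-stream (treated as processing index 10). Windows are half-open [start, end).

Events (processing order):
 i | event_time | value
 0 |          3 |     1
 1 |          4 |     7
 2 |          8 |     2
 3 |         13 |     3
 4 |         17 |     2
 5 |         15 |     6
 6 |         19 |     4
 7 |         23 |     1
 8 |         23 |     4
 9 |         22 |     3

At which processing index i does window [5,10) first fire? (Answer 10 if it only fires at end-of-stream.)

3

i=0 t=3 v=1: → [0,5); WM=0
i=1 t=4 v=7: → [0,5); WM=1
i=2 t=8 v=2: → [5,10); WM=5; [0,5) fires=7
i=3 t=13 v=3: → [10,15); WM=10; [5,10) fires=2
i=4 t=17 v=2: → [15,20); WM=14
i=5 t=15 v=6: → [15,20); WM=14
i=6 t=19 v=4: → [15,20); WM=16; [10,15) fires=3
i=7 t=23 v=1: → [20,25); WM=20; [15,20) fires=6
i=8 t=23 v=4: → [20,25); WM=20
i=9 t=22 v=3: → [20,25); WM=20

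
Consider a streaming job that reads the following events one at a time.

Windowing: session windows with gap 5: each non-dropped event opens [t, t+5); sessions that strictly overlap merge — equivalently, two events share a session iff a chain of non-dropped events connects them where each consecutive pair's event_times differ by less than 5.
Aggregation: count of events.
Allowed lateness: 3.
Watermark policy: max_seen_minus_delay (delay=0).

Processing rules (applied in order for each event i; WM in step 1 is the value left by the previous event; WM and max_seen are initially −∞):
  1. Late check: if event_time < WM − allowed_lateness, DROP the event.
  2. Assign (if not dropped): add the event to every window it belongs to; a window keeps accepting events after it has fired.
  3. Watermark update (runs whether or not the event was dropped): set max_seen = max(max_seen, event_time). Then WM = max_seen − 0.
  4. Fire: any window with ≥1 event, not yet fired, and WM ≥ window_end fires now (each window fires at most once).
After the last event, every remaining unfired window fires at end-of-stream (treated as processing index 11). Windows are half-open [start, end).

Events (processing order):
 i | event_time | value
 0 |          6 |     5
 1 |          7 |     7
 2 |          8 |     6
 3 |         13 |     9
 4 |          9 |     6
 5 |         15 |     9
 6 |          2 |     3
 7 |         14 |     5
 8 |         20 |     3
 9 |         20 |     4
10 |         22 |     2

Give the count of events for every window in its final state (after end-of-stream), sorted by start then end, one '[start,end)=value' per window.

[6,13)=3 [13,20)=3 [20,27)=3

i=0 t=6 v=5: → [6,11); WM=6
i=1 t=7 v=7: → [6,12); WM=7
i=2 t=8 v=6: → [6,13); WM=8
i=3 t=13 v=9: → [13,18); WM=13
i=4 t=9 v=6: DROP (t<13-3); WM=13
i=5 t=15 v=9: → [13,20); WM=15
i=6 t=2 v=3: DROP (t<15-3); WM=15
i=7 t=14 v=5: → [13,20); WM=15
i=8 t=20 v=3: → [20,25); WM=20
i=9 t=20 v=4: → [20,25); WM=20
i=10 t=22 v=2: → [20,27); WM=22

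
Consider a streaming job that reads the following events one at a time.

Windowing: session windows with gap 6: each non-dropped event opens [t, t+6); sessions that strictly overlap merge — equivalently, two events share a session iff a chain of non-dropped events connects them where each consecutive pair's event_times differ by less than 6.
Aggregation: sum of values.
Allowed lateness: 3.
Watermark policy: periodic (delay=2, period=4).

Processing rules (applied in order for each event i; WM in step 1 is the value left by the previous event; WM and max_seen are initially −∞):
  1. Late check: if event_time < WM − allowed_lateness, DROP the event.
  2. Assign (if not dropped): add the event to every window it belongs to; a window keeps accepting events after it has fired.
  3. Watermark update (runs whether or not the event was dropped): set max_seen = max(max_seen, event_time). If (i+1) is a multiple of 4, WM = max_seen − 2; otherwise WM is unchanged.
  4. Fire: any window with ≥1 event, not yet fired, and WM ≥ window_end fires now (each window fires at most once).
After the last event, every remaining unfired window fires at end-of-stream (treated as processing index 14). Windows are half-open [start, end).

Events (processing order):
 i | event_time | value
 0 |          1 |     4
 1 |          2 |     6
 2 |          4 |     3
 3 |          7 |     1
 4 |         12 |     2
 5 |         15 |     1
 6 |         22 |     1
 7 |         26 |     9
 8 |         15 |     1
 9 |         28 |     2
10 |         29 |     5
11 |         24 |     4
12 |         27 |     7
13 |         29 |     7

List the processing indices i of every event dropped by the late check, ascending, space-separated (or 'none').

8

i=0 t=1 v=4: → [1,7); WM=−∞
i=1 t=2 v=6: → [1,8); WM=−∞
i=2 t=4 v=3: → [1,10); WM=−∞
i=3 t=7 v=1: → [1,13); WM=5
i=4 t=12 v=2: → [1,18); WM=5
i=5 t=15 v=1: → [1,21); WM=5
i=6 t=22 v=1: → [22,28); WM=5
i=7 t=26 v=9: → [22,32); WM=24
i=8 t=15 v=1: DROP (t<24-3); WM=24
i=9 t=28 v=2: → [22,34); WM=24
i=10 t=29 v=5: → [22,35); WM=24
i=11 t=24 v=4: → [22,35); WM=27
i=12 t=27 v=7: → [22,35); WM=27
i=13 t=29 v=7: → [22,35); WM=27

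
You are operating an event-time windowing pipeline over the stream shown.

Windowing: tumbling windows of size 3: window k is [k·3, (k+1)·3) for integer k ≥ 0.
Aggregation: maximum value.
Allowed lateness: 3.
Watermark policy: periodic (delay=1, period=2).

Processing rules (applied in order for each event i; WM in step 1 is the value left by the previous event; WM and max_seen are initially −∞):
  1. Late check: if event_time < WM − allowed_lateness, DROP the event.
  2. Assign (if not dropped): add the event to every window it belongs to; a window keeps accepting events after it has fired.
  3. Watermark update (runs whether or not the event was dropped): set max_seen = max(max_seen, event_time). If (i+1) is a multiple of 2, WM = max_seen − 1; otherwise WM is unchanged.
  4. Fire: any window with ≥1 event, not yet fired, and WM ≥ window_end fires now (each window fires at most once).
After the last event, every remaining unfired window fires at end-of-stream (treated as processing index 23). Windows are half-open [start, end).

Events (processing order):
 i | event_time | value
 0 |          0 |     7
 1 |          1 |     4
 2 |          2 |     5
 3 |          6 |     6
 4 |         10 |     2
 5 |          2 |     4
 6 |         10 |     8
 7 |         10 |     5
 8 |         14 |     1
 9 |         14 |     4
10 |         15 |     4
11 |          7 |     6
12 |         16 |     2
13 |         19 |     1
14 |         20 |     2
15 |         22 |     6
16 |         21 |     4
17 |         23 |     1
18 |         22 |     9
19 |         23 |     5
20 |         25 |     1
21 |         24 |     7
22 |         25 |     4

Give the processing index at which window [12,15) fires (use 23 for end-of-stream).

i=0 t=0 v=7: → [0,3); WM=−∞
i=1 t=1 v=4: → [0,3); WM=0
i=2 t=2 v=5: → [0,3); WM=0
i=3 t=6 v=6: → [6,9); WM=5; [0,3) fires=7
i=4 t=10 v=2: → [9,12); WM=5
i=5 t=2 v=4: → [0,3); WM=9; [6,9) fires=6
i=6 t=10 v=8: → [9,12); WM=9
i=7 t=10 v=5: → [9,12); WM=9
i=8 t=14 v=1: → [12,15); WM=9
i=9 t=14 v=4: → [12,15); WM=13; [9,12) fires=8
i=10 t=15 v=4: → [15,18); WM=13
i=11 t=7 v=6: DROP (t<13-3); WM=14
i=12 t=16 v=2: → [15,18); WM=14
i=13 t=19 v=1: → [18,21); WM=18; [12,15) fires=4 [15,18) fires=4
i=14 t=20 v=2: → [18,21); WM=18
i=15 t=22 v=6: → [21,24); WM=21; [18,21) fires=2
i=16 t=21 v=4: → [21,24); WM=21
i=17 t=23 v=1: → [21,24); WM=22
i=18 t=22 v=9: → [21,24); WM=22
i=19 t=23 v=5: → [21,24); WM=22
i=20 t=25 v=1: → [24,27); WM=22
i=21 t=24 v=7: → [24,27); WM=24; [21,24) fires=9
i=22 t=25 v=4: → [24,27); WM=24

13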